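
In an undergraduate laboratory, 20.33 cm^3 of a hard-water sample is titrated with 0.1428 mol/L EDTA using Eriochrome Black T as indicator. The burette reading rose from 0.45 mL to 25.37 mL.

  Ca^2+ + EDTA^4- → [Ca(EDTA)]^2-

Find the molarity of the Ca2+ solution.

n(EDTA) = 0.02492 L × 0.1428 mol/L = 3.559 × 10^-3 mol
n(Ca2+) = 3.559 × 10^-3 mol (1:1 mole ratio)
[Ca2+] = 3.559 × 10^-3 mol / 0.02033 L = 0.1750 mol/L

0.1750 mol/L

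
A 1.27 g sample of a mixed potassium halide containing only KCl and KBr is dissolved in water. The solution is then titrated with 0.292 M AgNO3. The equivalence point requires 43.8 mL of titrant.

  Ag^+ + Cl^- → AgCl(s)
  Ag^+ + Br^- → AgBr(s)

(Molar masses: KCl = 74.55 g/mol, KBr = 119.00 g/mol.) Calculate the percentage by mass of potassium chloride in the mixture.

33.3 %

n(AgNO3) = 0.0438 × 0.292 = 0.0128 mol
Let x = n(KCl), y = n(KBr).
Titrant: 1x + 1y = 0.0128;  mass: 74.55x + 119.00y = 1.27
Solving, x = 5.67 × 10^-3 mol, y = 7.12 × 10^-3 mol
mass of KCl = 5.67 × 10^-3 × 74.55 = 0.423 g
% KCl = 0.423 / 1.27 × 100 = 33.3 %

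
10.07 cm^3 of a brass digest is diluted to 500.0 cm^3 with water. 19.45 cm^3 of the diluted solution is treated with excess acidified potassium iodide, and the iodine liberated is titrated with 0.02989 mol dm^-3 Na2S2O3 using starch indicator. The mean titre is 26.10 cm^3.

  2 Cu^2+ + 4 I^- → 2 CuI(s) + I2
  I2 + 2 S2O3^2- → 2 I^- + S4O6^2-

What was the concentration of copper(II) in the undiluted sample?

1.992 mol/L

n(S2O3^2-) = 0.02610 × 0.02989 = 7.801 × 10^-4 mol
n(I2) = n(S2O3^2-)/2 = 3.901 × 10^-4 mol
From the 2:1 ratio, n(Cu2+) in the aliquot = 2/1 × 3.901 × 10^-4 = 7.801 × 10^-4 mol
[Cu2+]_dilute = 7.801 × 10^-4 / 0.01945 = 0.04011 mol/L
[Cu2+]_original = 0.04011 × 500.0/10.07 = 1.992 mol/L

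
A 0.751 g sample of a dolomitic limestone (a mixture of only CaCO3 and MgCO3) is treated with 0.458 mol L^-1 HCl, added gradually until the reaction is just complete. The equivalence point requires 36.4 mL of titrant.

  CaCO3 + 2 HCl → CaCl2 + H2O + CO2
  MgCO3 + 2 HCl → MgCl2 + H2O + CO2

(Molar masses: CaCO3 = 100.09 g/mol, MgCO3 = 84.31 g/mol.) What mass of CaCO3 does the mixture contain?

0.306 g

n(HCl) = 0.0364 × 0.458 = 0.0167 mol
Let x = n(CaCO3), y = n(MgCO3).
Titrant: 2x + 2y = 0.0167;  mass: 100.09x + 84.31y = 0.751
Solving, x = 3.06 × 10^-3 mol, y = 5.28 × 10^-3 mol
mass of CaCO3 = 3.06 × 10^-3 × 100.09 = 0.306 g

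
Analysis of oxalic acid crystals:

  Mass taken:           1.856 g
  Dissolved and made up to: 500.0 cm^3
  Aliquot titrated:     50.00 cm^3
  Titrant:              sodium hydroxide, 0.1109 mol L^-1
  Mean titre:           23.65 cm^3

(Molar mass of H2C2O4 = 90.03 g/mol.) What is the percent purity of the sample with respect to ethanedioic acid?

63.61 %

H2C2O4 + 2 NaOH → Na2C2O4 + 2 H2O
n(NaOH) per titration = 0.02365 × 0.1109 = 2.623 × 10^-3 mol
From the 1:2 ratio, n(H2C2O4) in each aliquot = 1/2 × 2.623 × 10^-3 = 1.311 × 10^-3 mol
n(H2C2O4) in the whole flask = 1.311 × 10^-3 × 500.0/50.00 = 0.01311 mol
mass of H2C2O4 = 0.01311 × 90.03 = 1.181 g
% H2C2O4 = 1.181 / 1.856 × 100 = 63.61 %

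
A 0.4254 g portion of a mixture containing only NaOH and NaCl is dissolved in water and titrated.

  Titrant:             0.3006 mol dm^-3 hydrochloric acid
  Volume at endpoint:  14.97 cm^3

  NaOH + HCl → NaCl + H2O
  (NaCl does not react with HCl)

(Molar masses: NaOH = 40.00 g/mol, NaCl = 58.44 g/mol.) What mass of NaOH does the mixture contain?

0.1800 g

n(HCl) = 0.01497 × 0.3006 = 4.500 × 10^-3 mol
Let x = n(NaOH), y = n(NaCl).
Titrant: 1x = 4.500 × 10^-3;  mass: 40.00x + 58.44y = 0.4254
Solving, x = 4.500 × 10^-3 mol, y = 4.199 × 10^-3 mol
mass of NaOH = 4.500 × 10^-3 × 40.00 = 0.1800 g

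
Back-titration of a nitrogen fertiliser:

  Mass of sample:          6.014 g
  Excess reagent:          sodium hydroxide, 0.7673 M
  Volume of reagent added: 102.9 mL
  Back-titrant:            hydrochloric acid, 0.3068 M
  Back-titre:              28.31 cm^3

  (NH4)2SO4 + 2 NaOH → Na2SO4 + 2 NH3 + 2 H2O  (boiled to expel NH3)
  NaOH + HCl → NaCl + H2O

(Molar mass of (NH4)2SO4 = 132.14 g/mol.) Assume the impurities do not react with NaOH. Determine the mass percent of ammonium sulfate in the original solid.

n(NaOH) added = 0.1029 × 0.7673 = 0.07896 mol
n(HCl) used in back-titration = 0.02831 × 0.3068 = 8.686 × 10^-3 mol
n(NaOH) left over = 8.686 × 10^-3 mol (1:1 ratio)
n(NaOH) consumed by analyte = 0.07896 − 8.686 × 10^-3 = 0.07027 mol
From the 1:2 ratio, n((NH4)2SO4) = 1/2 × 0.07027 = 0.03513 mol
mass of (NH4)2SO4 = 0.03513 × 132.14 = 4.643 g
% (NH4)2SO4 = 4.643 / 6.014 × 100 = 77.20 %

77.20 %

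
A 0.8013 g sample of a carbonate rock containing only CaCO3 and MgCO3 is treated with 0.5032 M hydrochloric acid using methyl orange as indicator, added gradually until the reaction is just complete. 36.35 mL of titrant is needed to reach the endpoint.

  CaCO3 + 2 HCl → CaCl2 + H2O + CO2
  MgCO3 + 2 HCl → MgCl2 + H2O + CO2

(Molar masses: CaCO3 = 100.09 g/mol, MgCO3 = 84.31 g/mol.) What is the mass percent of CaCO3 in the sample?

n(HCl) = 0.03635 × 0.5032 = 0.01829 mol
Let x = n(CaCO3), y = n(MgCO3).
Titrant: 2x + 2y = 0.01829;  mass: 100.09x + 84.31y = 0.8013
Solving, x = 1.916 × 10^-3 mol, y = 7.230 × 10^-3 mol
mass of CaCO3 = 1.916 × 10^-3 × 100.09 = 0.1917 g
% CaCO3 = 0.1917 / 0.8013 × 100 = 23.93 %

23.93 %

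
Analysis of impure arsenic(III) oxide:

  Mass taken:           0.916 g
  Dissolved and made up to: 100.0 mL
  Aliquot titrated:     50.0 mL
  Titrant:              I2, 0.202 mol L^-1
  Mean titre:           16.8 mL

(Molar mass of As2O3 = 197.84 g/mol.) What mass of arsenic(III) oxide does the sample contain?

As2O3 + 2 I2 + 2 H2O → As2O5 + 4 HI
n(I2) per titration = 0.0168 × 0.202 = 3.39 × 10^-3 mol
From the 1:2 ratio, n(As2O3) in each aliquot = 1/2 × 3.39 × 10^-3 = 1.70 × 10^-3 mol
n(As2O3) in the whole flask = 1.70 × 10^-3 × 100.0/50.0 = 3.39 × 10^-3 mol
mass of As2O3 = 3.39 × 10^-3 × 197.84 = 0.671 g

0.671 g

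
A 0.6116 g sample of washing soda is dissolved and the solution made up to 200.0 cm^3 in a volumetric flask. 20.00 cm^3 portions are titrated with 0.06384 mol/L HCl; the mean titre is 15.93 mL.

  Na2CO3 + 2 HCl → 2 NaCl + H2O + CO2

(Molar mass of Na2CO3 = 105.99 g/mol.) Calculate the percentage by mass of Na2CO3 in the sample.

n(HCl) per titration = 0.01593 × 0.06384 = 1.017 × 10^-3 mol
From the 1:2 ratio, n(Na2CO3) in each aliquot = 1/2 × 1.017 × 10^-3 = 5.085 × 10^-4 mol
n(Na2CO3) in the whole flask = 5.085 × 10^-4 × 200.0/20.00 = 5.085 × 10^-3 mol
mass of Na2CO3 = 5.085 × 10^-3 × 105.99 = 0.5389 g
% Na2CO3 = 0.5389 / 0.6116 × 100 = 88.12 %

88.12 %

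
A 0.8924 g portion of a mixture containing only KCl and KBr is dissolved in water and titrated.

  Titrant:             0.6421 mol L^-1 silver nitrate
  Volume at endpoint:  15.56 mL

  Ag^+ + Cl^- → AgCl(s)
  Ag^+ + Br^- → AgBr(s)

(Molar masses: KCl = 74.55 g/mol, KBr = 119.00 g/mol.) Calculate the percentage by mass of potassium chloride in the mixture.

55.73 %

n(AgNO3) = 0.01556 × 0.6421 = 9.991 × 10^-3 mol
Let x = n(KCl), y = n(KBr).
Titrant: 1x + 1y = 9.991 × 10^-3;  mass: 74.55x + 119.00y = 0.8924
Solving, x = 6.671 × 10^-3 mol, y = 3.320 × 10^-3 mol
mass of KCl = 6.671 × 10^-3 × 74.55 = 0.4973 g
% KCl = 0.4973 / 0.8924 × 100 = 55.73 %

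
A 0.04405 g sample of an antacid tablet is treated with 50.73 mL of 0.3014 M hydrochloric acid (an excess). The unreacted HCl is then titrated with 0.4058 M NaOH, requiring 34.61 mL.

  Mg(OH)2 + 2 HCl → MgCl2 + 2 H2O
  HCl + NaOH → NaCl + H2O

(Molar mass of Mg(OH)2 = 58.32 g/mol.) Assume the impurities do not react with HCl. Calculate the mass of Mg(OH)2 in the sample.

n(HCl) added = 0.05073 × 0.3014 = 0.01529 mol
n(NaOH) used in back-titration = 0.03461 × 0.4058 = 0.01404 mol
n(HCl) left over = 0.01404 mol (1:1 ratio)
n(HCl) consumed by analyte = 0.01529 − 0.01404 = 1.245 × 10^-3 mol
From the 1:2 ratio, n(Mg(OH)2) = 1/2 × 1.245 × 10^-3 = 6.226 × 10^-4 mol
mass of Mg(OH)2 = 6.226 × 10^-4 × 58.32 = 0.03631 g

0.03631 g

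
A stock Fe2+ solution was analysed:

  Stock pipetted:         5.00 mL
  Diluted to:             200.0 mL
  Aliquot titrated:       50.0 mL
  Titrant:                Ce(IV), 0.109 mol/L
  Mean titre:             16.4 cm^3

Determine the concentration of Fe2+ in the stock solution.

Ce^4+ + Fe^2+ → Ce^3+ + Fe^3+
n(Ce4+) = 0.0164 × 0.109 = 1.79 × 10^-3 mol
n(Fe2+) in the aliquot = 1.79 × 10^-3 mol (1:1 ratio)
[Fe2+]_dilute = 1.79 × 10^-3 / 0.0500 = 0.0358 mol/L
Dilution factor = 200.0 / 5.00 = 40.00
[Fe2+]_stock = 0.0358 × 40.00 = 1.43 mol/L

1.43 mol/L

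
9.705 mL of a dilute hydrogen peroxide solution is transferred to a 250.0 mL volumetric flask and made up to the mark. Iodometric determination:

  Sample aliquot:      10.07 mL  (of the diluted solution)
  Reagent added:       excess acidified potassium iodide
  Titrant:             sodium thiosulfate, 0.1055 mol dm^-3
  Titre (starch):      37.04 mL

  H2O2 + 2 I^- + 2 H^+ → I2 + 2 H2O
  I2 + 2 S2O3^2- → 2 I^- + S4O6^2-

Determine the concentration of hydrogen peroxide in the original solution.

4.998 mol/L

n(S2O3^2-) = 0.03704 × 0.1055 = 3.908 × 10^-3 mol
n(I2) = n(S2O3^2-)/2 = 1.954 × 10^-3 mol
n(H2O2) in the aliquot = 1.954 × 10^-3 mol (1:1 ratio)
[H2O2]_dilute = 1.954 × 10^-3 / 0.01007 = 0.1940 mol/L
[H2O2]_original = 0.1940 × 250.0/9.705 = 4.998 mol/L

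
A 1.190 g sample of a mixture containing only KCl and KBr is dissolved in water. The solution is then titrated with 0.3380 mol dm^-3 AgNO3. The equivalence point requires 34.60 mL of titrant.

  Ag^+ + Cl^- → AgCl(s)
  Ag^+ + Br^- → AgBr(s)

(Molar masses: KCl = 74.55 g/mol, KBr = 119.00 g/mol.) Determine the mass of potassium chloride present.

n(AgNO3) = 0.03460 × 0.3380 = 0.01169 mol
Let x = n(KCl), y = n(KBr).
Titrant: 1x + 1y = 0.01169;  mass: 74.55x + 119.00y = 1.190
Solving, x = 4.537 × 10^-3 mol, y = 7.158 × 10^-3 mol
mass of KCl = 4.537 × 10^-3 × 74.55 = 0.3383 g

0.3383 g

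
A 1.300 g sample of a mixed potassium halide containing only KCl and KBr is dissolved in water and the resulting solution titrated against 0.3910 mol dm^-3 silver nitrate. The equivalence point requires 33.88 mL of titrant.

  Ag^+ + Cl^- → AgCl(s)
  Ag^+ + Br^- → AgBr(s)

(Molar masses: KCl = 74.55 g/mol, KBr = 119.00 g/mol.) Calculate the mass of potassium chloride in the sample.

n(AgNO3) = 0.03388 × 0.3910 = 0.01325 mol
Let x = n(KCl), y = n(KBr).
Titrant: 1x + 1y = 0.01325;  mass: 74.55x + 119.00y = 1.300
Solving, x = 6.218 × 10^-3 mol, y = 7.029 × 10^-3 mol
mass of KCl = 6.218 × 10^-3 × 74.55 = 0.4636 g

0.4636 g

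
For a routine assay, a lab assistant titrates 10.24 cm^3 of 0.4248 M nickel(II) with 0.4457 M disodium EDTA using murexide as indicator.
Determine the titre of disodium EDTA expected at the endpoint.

9.760 mL

Ni^2+ + EDTA^4- → [Ni(EDTA)]^2-
n(Ni2+) = 0.01024 L × 0.4248 mol/L = 4.350 × 10^-3 mol
n(EDTA) = 4.350 × 10^-3 mol (1:1 stoichiometry)
V(EDTA) = 4.350 × 10^-3 mol / 0.4457 mol/L = 0.009760 L = 9.760 mL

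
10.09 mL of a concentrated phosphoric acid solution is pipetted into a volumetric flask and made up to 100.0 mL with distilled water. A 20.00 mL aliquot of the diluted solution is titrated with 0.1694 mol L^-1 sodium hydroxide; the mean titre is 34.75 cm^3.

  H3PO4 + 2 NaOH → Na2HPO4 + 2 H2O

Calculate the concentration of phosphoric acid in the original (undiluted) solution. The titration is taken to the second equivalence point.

n(NaOH) = 0.03475 × 0.1694 = 5.887 × 10^-3 mol
From the 1:2 ratio, n(H3PO4) in the aliquot = 1/2 × 5.887 × 10^-3 = 2.943 × 10^-3 mol
[H3PO4]_dilute = 2.943 × 10^-3 / 0.02000 = 0.1472 mol/L
Dilution factor = 100.0 / 10.09 = 9.911
[H3PO4]_stock = 0.1472 × 9.911 = 1.459 mol/L

1.459 mol/L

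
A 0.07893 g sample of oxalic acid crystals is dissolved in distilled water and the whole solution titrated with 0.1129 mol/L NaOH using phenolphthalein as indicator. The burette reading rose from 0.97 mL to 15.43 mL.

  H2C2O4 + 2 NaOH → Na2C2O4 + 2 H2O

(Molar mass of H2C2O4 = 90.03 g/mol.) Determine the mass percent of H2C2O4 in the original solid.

n(NaOH) = 0.01446 L × 0.1129 mol/L = 1.633 × 10^-3 mol
From the 1:2 ratio, n(H2C2O4) = 1/2 × 1.633 × 10^-3 = 8.163 × 10^-4 mol
mass of H2C2O4 = 8.163 × 10^-4 × 90.03 g/mol = 0.07349 g
% H2C2O4 = 0.07349 / 0.07893 × 100 = 93.11 %

93.11 %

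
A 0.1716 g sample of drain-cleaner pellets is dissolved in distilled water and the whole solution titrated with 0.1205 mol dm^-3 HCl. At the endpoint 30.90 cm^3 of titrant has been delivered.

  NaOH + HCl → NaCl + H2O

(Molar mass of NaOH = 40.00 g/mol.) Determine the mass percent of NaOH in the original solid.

86.79 %

n(HCl) = 0.03090 L × 0.1205 mol/L = 3.723 × 10^-3 mol
n(NaOH) = 3.723 × 10^-3 mol (1:1 ratio)
mass of NaOH = 3.723 × 10^-3 × 40.00 g/mol = 0.1489 g
% NaOH = 0.1489 / 0.1716 × 100 = 86.79 %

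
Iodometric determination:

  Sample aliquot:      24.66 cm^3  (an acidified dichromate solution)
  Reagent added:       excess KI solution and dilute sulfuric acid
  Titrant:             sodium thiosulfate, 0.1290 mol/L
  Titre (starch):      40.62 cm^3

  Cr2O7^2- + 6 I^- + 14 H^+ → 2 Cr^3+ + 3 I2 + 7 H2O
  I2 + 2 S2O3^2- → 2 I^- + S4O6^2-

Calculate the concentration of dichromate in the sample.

0.03541 mol/L

n(S2O3^2-) = 0.04062 × 0.1290 = 5.240 × 10^-3 mol
n(I2) = n(S2O3^2-)/2 = 2.620 × 10^-3 mol
From the 1:3 ratio, n(Cr2O7^2-) in the aliquot = 1/3 × 2.620 × 10^-3 = 8.733 × 10^-4 mol
[Cr2O7^2-] = 8.733 × 10^-4 / 0.02466 = 0.03541 mol/L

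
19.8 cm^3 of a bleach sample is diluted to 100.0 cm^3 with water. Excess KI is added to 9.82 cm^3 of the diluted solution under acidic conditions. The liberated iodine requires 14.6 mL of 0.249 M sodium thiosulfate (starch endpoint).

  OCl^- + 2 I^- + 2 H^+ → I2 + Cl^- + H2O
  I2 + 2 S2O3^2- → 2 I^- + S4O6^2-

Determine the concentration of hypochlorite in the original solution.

0.935 M

n(S2O3^2-) = 0.0146 × 0.249 = 3.64 × 10^-3 mol
n(I2) = n(S2O3^2-)/2 = 1.82 × 10^-3 mol
n(OCl^-) in the aliquot = 1.82 × 10^-3 mol (1:1 ratio)
[OCl^-]_dilute = 1.82 × 10^-3 / 0.00982 = 0.185 mol/L
[OCl^-]_original = 0.185 × 100.0/19.8 = 0.935 mol/L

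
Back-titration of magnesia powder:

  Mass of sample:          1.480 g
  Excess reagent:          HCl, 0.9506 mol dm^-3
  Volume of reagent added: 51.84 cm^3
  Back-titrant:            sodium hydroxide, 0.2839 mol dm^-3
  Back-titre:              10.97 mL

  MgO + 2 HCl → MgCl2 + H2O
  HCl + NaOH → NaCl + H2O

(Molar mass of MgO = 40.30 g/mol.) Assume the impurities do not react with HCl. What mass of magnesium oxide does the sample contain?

0.9302 g

n(HCl) added = 0.05184 × 0.9506 = 0.04928 mol
n(NaOH) used in back-titration = 0.01097 × 0.2839 = 3.114 × 10^-3 mol
n(HCl) left over = 3.114 × 10^-3 mol (1:1 ratio)
n(HCl) consumed by analyte = 0.04928 − 3.114 × 10^-3 = 0.04616 mol
From the 1:2 ratio, n(MgO) = 1/2 × 0.04616 = 0.02308 mol
mass of MgO = 0.02308 × 40.30 = 0.9302 g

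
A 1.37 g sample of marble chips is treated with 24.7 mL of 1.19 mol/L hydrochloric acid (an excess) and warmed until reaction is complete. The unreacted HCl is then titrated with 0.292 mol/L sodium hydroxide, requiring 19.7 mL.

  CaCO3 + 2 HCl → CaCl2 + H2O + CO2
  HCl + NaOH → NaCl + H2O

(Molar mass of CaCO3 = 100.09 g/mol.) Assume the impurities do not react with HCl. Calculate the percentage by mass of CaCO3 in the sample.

n(HCl) added = 0.0247 × 1.19 = 0.0294 mol
n(NaOH) used in back-titration = 0.0197 × 0.292 = 5.75 × 10^-3 mol
n(HCl) left over = 5.75 × 10^-3 mol (1:1 ratio)
n(HCl) consumed by analyte = 0.0294 − 5.75 × 10^-3 = 0.0236 mol
From the 1:2 ratio, n(CaCO3) = 1/2 × 0.0236 = 0.0118 mol
mass of CaCO3 = 0.0118 × 100.09 = 1.18 g
% CaCO3 = 1.18 / 1.37 × 100 = 86.4 %

86.4 %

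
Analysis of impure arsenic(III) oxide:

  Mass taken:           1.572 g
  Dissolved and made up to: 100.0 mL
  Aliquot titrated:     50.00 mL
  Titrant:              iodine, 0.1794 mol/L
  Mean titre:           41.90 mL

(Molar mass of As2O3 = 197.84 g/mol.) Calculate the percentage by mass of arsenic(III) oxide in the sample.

94.60 %

As2O3 + 2 I2 + 2 H2O → As2O5 + 4 HI
n(I2) per titration = 0.04190 × 0.1794 = 7.517 × 10^-3 mol
From the 1:2 ratio, n(As2O3) in each aliquot = 1/2 × 7.517 × 10^-3 = 3.758 × 10^-3 mol
n(As2O3) in the whole flask = 3.758 × 10^-3 × 100.0/50.00 = 7.517 × 10^-3 mol
mass of As2O3 = 7.517 × 10^-3 × 197.84 = 1.487 g
% As2O3 = 1.487 / 1.572 × 100 = 94.60 %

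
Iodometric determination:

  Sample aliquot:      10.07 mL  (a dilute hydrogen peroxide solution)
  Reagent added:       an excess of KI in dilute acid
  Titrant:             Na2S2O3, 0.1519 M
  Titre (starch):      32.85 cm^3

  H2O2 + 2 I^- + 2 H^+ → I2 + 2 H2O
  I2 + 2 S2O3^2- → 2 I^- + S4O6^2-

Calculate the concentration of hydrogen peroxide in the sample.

n(S2O3^2-) = 0.03285 × 0.1519 = 4.990 × 10^-3 mol
n(I2) = n(S2O3^2-)/2 = 2.495 × 10^-3 mol
n(H2O2) in the aliquot = 2.495 × 10^-3 mol (1:1 ratio)
[H2O2] = 2.495 × 10^-3 / 0.01007 = 0.2478 mol/L

0.2478 M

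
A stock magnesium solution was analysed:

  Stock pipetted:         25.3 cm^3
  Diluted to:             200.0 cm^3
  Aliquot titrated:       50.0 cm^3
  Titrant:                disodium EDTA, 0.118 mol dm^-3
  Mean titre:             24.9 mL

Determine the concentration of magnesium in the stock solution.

Mg^2+ + EDTA^4- → [Mg(EDTA)]^2-
n(EDTA) = 0.0249 × 0.118 = 2.94 × 10^-3 mol
n(Mg2+) in the aliquot = 2.94 × 10^-3 mol (1:1 ratio)
[Mg2+]_dilute = 2.94 × 10^-3 / 0.0500 = 0.0588 mol/L
Dilution factor = 200.0 / 25.3 = 7.905
[Mg2+]_stock = 0.0588 × 7.905 = 0.465 mol/L

0.465 mol/L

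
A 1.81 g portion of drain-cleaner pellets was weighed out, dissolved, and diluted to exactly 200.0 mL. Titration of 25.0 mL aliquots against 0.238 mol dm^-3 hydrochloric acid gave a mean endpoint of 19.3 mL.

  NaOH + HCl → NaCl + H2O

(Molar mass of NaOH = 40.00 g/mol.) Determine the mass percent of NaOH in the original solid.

81.2 %

n(HCl) per titration = 0.0193 × 0.238 = 4.59 × 10^-3 mol
n(NaOH) in each aliquot = 4.59 × 10^-3 mol (1:1 ratio)
n(NaOH) in the whole flask = 4.59 × 10^-3 × 200.0/25.0 = 0.0367 mol
mass of NaOH = 0.0367 × 40.00 = 1.47 g
% NaOH = 1.47 / 1.81 × 100 = 81.2 %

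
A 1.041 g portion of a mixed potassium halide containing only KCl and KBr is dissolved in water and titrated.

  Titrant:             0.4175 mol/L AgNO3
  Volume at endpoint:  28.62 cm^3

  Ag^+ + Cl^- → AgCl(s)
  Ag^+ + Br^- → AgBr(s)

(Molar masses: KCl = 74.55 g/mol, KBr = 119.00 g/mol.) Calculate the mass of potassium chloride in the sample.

0.6389 g

n(AgNO3) = 0.02862 × 0.4175 = 0.01195 mol
Let x = n(KCl), y = n(KBr).
Titrant: 1x + 1y = 0.01195;  mass: 74.55x + 119.00y = 1.041
Solving, x = 8.569 × 10^-3 mol, y = 3.379 × 10^-3 mol
mass of KCl = 8.569 × 10^-3 × 74.55 = 0.6389 g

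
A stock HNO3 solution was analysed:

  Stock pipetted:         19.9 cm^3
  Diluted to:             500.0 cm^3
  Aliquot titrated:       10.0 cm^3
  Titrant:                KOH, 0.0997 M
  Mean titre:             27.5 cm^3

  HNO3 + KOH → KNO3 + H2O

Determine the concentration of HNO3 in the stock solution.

n(KOH) = 0.0275 × 0.0997 = 2.74 × 10^-3 mol
n(HNO3) in the aliquot = 2.74 × 10^-3 mol (1:1 ratio)
[HNO3]_dilute = 2.74 × 10^-3 / 0.0100 = 0.274 mol/L
Dilution factor = 500.0 / 19.9 = 25.13
[HNO3]_stock = 0.274 × 25.13 = 6.89 mol/L

6.89 M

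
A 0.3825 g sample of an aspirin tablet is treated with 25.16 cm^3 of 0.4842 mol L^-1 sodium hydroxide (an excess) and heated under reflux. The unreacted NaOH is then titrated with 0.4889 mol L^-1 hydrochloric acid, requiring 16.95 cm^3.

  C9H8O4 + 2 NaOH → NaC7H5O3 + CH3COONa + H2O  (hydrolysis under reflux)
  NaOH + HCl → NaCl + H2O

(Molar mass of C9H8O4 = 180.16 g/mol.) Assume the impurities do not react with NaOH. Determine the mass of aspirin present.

0.3509 g

n(NaOH) added = 0.02516 × 0.4842 = 0.01218 mol
n(HCl) used in back-titration = 0.01695 × 0.4889 = 8.287 × 10^-3 mol
n(NaOH) left over = 8.287 × 10^-3 mol (1:1 ratio)
n(NaOH) consumed by analyte = 0.01218 − 8.287 × 10^-3 = 3.896 × 10^-3 mol
From the 1:2 ratio, n(C9H8O4) = 1/2 × 3.896 × 10^-3 = 1.948 × 10^-3 mol
mass of C9H8O4 = 1.948 × 10^-3 × 180.16 = 0.3509 g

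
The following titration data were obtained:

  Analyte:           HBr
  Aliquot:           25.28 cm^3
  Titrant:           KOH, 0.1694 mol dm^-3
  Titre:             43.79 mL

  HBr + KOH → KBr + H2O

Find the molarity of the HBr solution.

n(KOH) = 0.04379 L × 0.1694 mol/L = 7.418 × 10^-3 mol
n(HBr) = 7.418 × 10^-3 mol (1:1 mole ratio)
[HBr] = 7.418 × 10^-3 mol / 0.02528 L = 0.2934 mol/L

0.2934 mol/L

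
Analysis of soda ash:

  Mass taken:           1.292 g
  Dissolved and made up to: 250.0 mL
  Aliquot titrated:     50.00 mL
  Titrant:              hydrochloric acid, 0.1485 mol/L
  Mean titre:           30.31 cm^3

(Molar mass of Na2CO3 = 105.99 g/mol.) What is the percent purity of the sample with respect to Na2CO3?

Na2CO3 + 2 HCl → 2 NaCl + H2O + CO2
n(HCl) per titration = 0.03031 × 0.1485 = 4.501 × 10^-3 mol
From the 1:2 ratio, n(Na2CO3) in each aliquot = 1/2 × 4.501 × 10^-3 = 2.251 × 10^-3 mol
n(Na2CO3) in the whole flask = 2.251 × 10^-3 × 250.0/50.00 = 0.01125 mol
mass of Na2CO3 = 0.01125 × 105.99 = 1.193 g
% Na2CO3 = 1.193 / 1.292 × 100 = 92.31 %

92.31 %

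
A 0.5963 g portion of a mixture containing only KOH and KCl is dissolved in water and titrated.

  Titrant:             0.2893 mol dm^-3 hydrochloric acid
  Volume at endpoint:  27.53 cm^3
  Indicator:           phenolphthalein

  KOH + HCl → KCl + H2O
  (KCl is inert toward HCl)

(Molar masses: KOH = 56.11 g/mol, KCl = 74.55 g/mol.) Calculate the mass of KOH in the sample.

0.4469 g

n(HCl) = 0.02753 × 0.2893 = 7.964 × 10^-3 mol
Let x = n(KOH), y = n(KCl).
Titrant: 1x = 7.964 × 10^-3;  mass: 56.11x + 74.55y = 0.5963
Solving, x = 7.964 × 10^-3 mol, y = 2.004 × 10^-3 mol
mass of KOH = 7.964 × 10^-3 × 56.11 = 0.4469 g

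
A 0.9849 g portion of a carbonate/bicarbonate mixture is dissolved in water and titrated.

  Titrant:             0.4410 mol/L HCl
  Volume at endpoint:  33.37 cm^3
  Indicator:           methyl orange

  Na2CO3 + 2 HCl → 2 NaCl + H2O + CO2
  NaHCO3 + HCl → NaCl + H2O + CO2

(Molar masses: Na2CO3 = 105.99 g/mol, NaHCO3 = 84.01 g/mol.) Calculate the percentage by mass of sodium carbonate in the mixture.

43.62 %

n(HCl) = 0.03337 × 0.4410 = 0.01472 mol
Let x = n(Na2CO3), y = n(NaHCO3).
Titrant: 2x + 1y = 0.01472;  mass: 105.99x + 84.01y = 0.9849
Solving, x = 4.053 × 10^-3 mol, y = 6.610 × 10^-3 mol
mass of Na2CO3 = 4.053 × 10^-3 × 105.99 = 0.4296 g
% Na2CO3 = 0.4296 / 0.9849 × 100 = 43.62 %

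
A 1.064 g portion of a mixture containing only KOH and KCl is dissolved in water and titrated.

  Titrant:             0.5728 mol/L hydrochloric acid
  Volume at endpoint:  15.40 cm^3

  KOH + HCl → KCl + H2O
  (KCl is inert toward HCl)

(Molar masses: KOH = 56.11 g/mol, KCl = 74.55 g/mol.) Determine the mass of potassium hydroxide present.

0.4950 g

n(HCl) = 0.01540 × 0.5728 = 8.821 × 10^-3 mol
Let x = n(KOH), y = n(KCl).
Titrant: 1x = 8.821 × 10^-3;  mass: 56.11x + 74.55y = 1.064
Solving, x = 8.821 × 10^-3 mol, y = 7.633 × 10^-3 mol
mass of KOH = 8.821 × 10^-3 × 56.11 = 0.4950 g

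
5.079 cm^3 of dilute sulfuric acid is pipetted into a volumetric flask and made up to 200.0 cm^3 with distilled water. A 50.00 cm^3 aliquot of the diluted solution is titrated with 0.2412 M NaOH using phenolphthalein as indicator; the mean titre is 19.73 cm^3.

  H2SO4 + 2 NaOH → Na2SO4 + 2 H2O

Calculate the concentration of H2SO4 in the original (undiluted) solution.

1.874 M

n(NaOH) = 0.01973 × 0.2412 = 4.759 × 10^-3 mol
From the 1:2 ratio, n(H2SO4) in the aliquot = 1/2 × 4.759 × 10^-3 = 2.379 × 10^-3 mol
[H2SO4]_dilute = 2.379 × 10^-3 / 0.05000 = 0.04759 mol/L
Dilution factor = 200.0 / 5.079 = 39.38
[H2SO4]_stock = 0.04759 × 39.38 = 1.874 mol/L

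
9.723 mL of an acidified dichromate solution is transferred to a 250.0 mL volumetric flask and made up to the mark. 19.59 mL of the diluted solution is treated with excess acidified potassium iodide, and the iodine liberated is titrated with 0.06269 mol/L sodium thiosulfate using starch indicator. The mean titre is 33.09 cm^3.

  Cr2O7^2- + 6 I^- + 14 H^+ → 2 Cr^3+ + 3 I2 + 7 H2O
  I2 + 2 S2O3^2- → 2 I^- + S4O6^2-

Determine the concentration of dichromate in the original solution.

n(S2O3^2-) = 0.03309 × 0.06269 = 2.074 × 10^-3 mol
n(I2) = n(S2O3^2-)/2 = 1.037 × 10^-3 mol
From the 1:3 ratio, n(Cr2O7^2-) in the aliquot = 1/3 × 1.037 × 10^-3 = 3.457 × 10^-4 mol
[Cr2O7^2-]_dilute = 3.457 × 10^-4 / 0.01959 = 0.01765 mol/L
[Cr2O7^2-]_original = 0.01765 × 250.0/9.723 = 0.4538 mol/L

0.4538 mol/L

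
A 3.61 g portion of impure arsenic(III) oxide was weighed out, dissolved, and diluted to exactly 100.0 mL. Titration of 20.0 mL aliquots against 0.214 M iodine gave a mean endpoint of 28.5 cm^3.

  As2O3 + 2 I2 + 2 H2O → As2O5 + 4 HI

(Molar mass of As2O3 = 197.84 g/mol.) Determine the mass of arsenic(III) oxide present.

3.02 g

n(I2) per titration = 0.0285 × 0.214 = 6.10 × 10^-3 mol
From the 1:2 ratio, n(As2O3) in each aliquot = 1/2 × 6.10 × 10^-3 = 3.05 × 10^-3 mol
n(As2O3) in the whole flask = 3.05 × 10^-3 × 100.0/20.0 = 0.0152 mol
mass of As2O3 = 0.0152 × 197.84 = 3.02 g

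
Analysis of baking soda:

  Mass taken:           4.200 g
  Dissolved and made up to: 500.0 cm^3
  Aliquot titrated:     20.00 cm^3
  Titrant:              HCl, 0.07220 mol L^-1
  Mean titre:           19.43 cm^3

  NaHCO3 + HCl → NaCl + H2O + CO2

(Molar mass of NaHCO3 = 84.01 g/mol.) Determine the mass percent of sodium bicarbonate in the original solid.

n(HCl) per titration = 0.01943 × 0.07220 = 1.403 × 10^-3 mol
n(NaHCO3) in each aliquot = 1.403 × 10^-3 mol (1:1 ratio)
n(NaHCO3) in the whole flask = 1.403 × 10^-3 × 500.0/20.00 = 0.03507 mol
mass of NaHCO3 = 0.03507 × 84.01 = 2.946 g
% NaHCO3 = 2.946 / 4.200 × 100 = 70.15 %

70.15 %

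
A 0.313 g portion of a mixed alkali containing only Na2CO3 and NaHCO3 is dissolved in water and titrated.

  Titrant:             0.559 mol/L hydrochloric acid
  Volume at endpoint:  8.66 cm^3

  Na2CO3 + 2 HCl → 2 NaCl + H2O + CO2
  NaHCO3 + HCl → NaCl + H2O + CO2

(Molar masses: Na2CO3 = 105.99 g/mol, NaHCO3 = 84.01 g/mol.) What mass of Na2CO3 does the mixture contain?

0.160 g

n(HCl) = 0.00866 × 0.559 = 4.84 × 10^-3 mol
Let x = n(Na2CO3), y = n(NaHCO3).
Titrant: 2x + 1y = 4.84 × 10^-3;  mass: 105.99x + 84.01y = 0.313
Solving, x = 1.51 × 10^-3 mol, y = 1.82 × 10^-3 mol
mass of Na2CO3 = 1.51 × 10^-3 × 105.99 = 0.160 g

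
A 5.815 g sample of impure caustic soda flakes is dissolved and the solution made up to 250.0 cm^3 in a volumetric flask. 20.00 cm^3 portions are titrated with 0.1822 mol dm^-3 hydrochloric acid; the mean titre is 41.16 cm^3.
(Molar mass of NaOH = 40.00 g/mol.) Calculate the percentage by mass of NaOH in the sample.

64.48 %

NaOH + HCl → NaCl + H2O
n(HCl) per titration = 0.04116 × 0.1822 = 7.499 × 10^-3 mol
n(NaOH) in each aliquot = 7.499 × 10^-3 mol (1:1 ratio)
n(NaOH) in the whole flask = 7.499 × 10^-3 × 250.0/20.00 = 0.09374 mol
mass of NaOH = 0.09374 × 40.00 = 3.750 g
% NaOH = 3.750 / 5.815 × 100 = 64.48 %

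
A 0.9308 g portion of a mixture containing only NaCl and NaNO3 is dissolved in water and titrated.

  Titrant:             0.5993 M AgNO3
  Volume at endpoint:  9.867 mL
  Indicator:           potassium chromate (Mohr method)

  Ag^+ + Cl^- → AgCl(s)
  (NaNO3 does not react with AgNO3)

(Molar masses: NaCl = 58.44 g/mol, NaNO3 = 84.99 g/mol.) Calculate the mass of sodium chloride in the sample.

n(AgNO3) = 0.009867 × 0.5993 = 5.913 × 10^-3 mol
Let x = n(NaCl), y = n(NaNO3).
Titrant: 1x = 5.913 × 10^-3;  mass: 58.44x + 84.99y = 0.9308
Solving, x = 5.913 × 10^-3 mol, y = 6.886 × 10^-3 mol
mass of NaCl = 5.913 × 10^-3 × 58.44 = 0.3456 g

0.3456 g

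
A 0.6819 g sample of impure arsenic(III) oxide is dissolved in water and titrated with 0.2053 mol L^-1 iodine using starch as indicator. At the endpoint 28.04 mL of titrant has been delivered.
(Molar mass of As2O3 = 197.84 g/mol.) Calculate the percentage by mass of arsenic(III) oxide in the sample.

As2O3 + 2 I2 + 2 H2O → As2O5 + 4 HI
n(I2) = 0.02804 L × 0.2053 mol/L = 5.757 × 10^-3 mol
From the 1:2 ratio, n(As2O3) = 1/2 × 5.757 × 10^-3 = 2.878 × 10^-3 mol
mass of As2O3 = 2.878 × 10^-3 × 197.84 g/mol = 0.5694 g
% As2O3 = 0.5694 / 0.6819 × 100 = 83.51 %

83.51 %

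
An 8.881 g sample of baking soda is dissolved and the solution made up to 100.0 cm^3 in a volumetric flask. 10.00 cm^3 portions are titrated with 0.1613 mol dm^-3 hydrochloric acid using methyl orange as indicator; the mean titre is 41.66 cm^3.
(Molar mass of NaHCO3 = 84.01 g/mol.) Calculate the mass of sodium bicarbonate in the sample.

5.645 g

NaHCO3 + HCl → NaCl + H2O + CO2
n(HCl) per titration = 0.04166 × 0.1613 = 6.720 × 10^-3 mol
n(NaHCO3) in each aliquot = 6.720 × 10^-3 mol (1:1 ratio)
n(NaHCO3) in the whole flask = 6.720 × 10^-3 × 100.0/10.00 = 0.06720 mol
mass of NaHCO3 = 0.06720 × 84.01 = 5.645 g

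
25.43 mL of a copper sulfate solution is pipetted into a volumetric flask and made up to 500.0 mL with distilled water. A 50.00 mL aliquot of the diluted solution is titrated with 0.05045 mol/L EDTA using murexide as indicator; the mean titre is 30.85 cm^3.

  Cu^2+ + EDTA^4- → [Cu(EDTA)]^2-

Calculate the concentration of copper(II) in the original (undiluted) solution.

n(EDTA) = 0.03085 × 0.05045 = 1.556 × 10^-3 mol
n(Cu2+) in the aliquot = 1.556 × 10^-3 mol (1:1 ratio)
[Cu2+]_dilute = 1.556 × 10^-3 / 0.05000 = 0.03113 mol/L
Dilution factor = 500.0 / 25.43 = 19.66
[Cu2+]_stock = 0.03113 × 19.66 = 0.6120 mol/L

0.6120 mol/L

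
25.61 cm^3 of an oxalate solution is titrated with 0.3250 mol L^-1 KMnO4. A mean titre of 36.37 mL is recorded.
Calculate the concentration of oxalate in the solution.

2 MnO4^- + 5 C2O4^2- + 16 H^+ → 2 Mn^2+ + 10 CO2 + 8 H2O
n(KMnO4) = 0.03637 L × 0.3250 mol/L = 0.01182 mol
From the 5:2 mole ratio, n(C2O4^2-) = 5/2 × 0.01182 = 0.02955 mol
[C2O4^2-] = 0.02955 mol / 0.02561 L = 1.154 mol/L

1.154 mol/L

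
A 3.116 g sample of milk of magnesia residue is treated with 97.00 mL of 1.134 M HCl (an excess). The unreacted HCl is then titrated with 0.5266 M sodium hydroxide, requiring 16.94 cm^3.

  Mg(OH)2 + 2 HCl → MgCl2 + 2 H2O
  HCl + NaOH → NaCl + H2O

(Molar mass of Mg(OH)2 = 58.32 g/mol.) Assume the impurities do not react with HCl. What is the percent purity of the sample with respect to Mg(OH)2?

n(HCl) added = 0.09700 × 1.134 = 0.1100 mol
n(NaOH) used in back-titration = 0.01694 × 0.5266 = 8.921 × 10^-3 mol
n(HCl) left over = 8.921 × 10^-3 mol (1:1 ratio)
n(HCl) consumed by analyte = 0.1100 − 8.921 × 10^-3 = 0.1011 mol
From the 1:2 ratio, n(Mg(OH)2) = 1/2 × 0.1011 = 0.05054 mol
mass of Mg(OH)2 = 0.05054 × 58.32 = 2.947 g
% Mg(OH)2 = 2.947 / 3.116 × 100 = 94.59 %

94.59 %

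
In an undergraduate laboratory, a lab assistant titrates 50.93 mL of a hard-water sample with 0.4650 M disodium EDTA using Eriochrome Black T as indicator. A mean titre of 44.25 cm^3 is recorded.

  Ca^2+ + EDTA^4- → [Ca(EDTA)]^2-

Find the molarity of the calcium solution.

0.4040 M

n(EDTA) = 0.04425 L × 0.4650 mol/L = 0.02058 mol
n(Ca2+) = 0.02058 mol (1:1 mole ratio)
[Ca2+] = 0.02058 mol / 0.05093 L = 0.4040 mol/L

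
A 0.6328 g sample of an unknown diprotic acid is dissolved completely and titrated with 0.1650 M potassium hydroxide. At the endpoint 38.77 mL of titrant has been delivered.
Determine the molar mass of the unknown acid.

197.8 g/mol

n(KOH) = 0.03877 L × 0.1650 mol/L = 6.397 × 10^-3 mol
From the 1:2 ratio, n(H2A) = 1/2 × 6.397 × 10^-3 = 3.199 × 10^-3 mol
M = m / n = 0.6328 g / 3.199 × 10^-3 mol = 197.8 g/mol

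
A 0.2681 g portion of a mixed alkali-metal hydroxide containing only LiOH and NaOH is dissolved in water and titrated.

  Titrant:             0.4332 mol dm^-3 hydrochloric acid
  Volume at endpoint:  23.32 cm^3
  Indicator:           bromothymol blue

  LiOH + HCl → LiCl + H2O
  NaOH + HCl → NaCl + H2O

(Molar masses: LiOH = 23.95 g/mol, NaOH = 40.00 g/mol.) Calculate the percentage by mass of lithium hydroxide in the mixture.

75.69 %

n(HCl) = 0.02332 × 0.4332 = 0.01010 mol
Let x = n(LiOH), y = n(NaOH).
Titrant: 1x + 1y = 0.01010;  mass: 23.95x + 40.00y = 0.2681
Solving, x = 8.473 × 10^-3 mol, y = 1.629 × 10^-3 mol
mass of LiOH = 8.473 × 10^-3 × 23.95 = 0.2029 g
% LiOH = 0.2029 / 0.2681 × 100 = 75.69 %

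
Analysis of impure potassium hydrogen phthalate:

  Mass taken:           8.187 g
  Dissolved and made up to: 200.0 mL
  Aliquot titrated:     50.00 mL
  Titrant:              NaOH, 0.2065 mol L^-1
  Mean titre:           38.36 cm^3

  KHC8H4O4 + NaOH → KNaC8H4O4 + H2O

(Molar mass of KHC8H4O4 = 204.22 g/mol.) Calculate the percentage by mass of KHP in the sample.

79.04 %

n(NaOH) per titration = 0.03836 × 0.2065 = 7.921 × 10^-3 mol
n(KHC8H4O4) in each aliquot = 7.921 × 10^-3 mol (1:1 ratio)
n(KHC8H4O4) in the whole flask = 7.921 × 10^-3 × 200.0/50.00 = 0.03169 mol
mass of KHC8H4O4 = 0.03169 × 204.22 = 6.471 g
% KHC8H4O4 = 6.471 / 8.187 × 100 = 79.04 %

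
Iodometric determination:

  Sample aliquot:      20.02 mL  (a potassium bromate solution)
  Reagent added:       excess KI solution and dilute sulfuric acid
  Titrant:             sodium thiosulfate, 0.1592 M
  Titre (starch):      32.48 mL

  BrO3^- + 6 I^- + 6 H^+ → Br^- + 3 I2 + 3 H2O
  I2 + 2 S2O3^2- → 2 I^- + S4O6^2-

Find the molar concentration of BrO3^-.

0.04305 M

n(S2O3^2-) = 0.03248 × 0.1592 = 5.171 × 10^-3 mol
n(I2) = n(S2O3^2-)/2 = 2.585 × 10^-3 mol
From the 1:3 ratio, n(BrO3^-) in the aliquot = 1/3 × 2.585 × 10^-3 = 8.618 × 10^-4 mol
[BrO3^-] = 8.618 × 10^-4 / 0.02002 = 0.04305 mol/L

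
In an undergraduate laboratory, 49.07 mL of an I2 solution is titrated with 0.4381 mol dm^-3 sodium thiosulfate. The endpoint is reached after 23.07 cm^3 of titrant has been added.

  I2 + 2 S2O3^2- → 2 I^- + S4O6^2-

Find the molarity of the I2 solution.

n(Na2S2O3) = 0.02307 L × 0.4381 mol/L = 0.01011 mol
From the 1:2 mole ratio, n(I2) = 1/2 × 0.01011 = 5.053 × 10^-3 mol
[I2] = 5.053 × 10^-3 mol / 0.04907 L = 0.1030 mol/L

0.1030 mol/L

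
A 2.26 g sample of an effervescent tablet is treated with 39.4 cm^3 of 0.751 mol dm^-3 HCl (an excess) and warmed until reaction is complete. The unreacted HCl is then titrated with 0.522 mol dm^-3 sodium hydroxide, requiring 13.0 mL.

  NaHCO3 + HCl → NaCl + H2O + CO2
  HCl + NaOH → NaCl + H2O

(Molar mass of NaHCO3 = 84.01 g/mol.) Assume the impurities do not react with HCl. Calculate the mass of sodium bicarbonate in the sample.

n(HCl) added = 0.0394 × 0.751 = 0.0296 mol
n(NaOH) used in back-titration = 0.0130 × 0.522 = 6.79 × 10^-3 mol
n(HCl) left over = 6.79 × 10^-3 mol (1:1 ratio)
n(HCl) consumed by analyte = 0.0296 − 6.79 × 10^-3 = 0.0228 mol
n(NaHCO3) = 0.0228 mol (1:1 ratio)
mass of NaHCO3 = 0.0228 × 84.01 = 1.92 g

1.92 g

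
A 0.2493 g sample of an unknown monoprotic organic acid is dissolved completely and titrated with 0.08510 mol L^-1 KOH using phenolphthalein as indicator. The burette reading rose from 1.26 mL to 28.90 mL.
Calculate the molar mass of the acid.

n(KOH) = 0.02764 L × 0.08510 mol/L = 2.352 × 10^-3 mol
n(HA) = 2.352 × 10^-3 mol (1:1 ratio)
M = m / n = 0.2493 g / 2.352 × 10^-3 mol = 106.0 g/mol

106.0 g/mol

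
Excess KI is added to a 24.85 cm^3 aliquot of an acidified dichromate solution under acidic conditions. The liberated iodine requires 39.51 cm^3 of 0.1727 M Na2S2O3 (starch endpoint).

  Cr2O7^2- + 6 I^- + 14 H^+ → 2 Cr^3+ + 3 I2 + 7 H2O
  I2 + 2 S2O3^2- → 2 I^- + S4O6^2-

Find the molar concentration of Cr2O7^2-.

0.04576 M

n(S2O3^2-) = 0.03951 × 0.1727 = 6.823 × 10^-3 mol
n(I2) = n(S2O3^2-)/2 = 3.412 × 10^-3 mol
From the 1:3 ratio, n(Cr2O7^2-) in the aliquot = 1/3 × 3.412 × 10^-3 = 1.137 × 10^-3 mol
[Cr2O7^2-] = 1.137 × 10^-3 / 0.02485 = 0.04576 mol/L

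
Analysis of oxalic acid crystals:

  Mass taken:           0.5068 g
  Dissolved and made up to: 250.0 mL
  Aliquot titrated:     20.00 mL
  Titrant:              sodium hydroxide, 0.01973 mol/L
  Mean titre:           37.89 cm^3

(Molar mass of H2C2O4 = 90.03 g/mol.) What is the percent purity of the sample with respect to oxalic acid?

H2C2O4 + 2 NaOH → Na2C2O4 + 2 H2O
n(NaOH) per titration = 0.03789 × 0.01973 = 7.476 × 10^-4 mol
From the 1:2 ratio, n(H2C2O4) in each aliquot = 1/2 × 7.476 × 10^-4 = 3.738 × 10^-4 mol
n(H2C2O4) in the whole flask = 3.738 × 10^-4 × 250.0/20.00 = 4.672 × 10^-3 mol
mass of H2C2O4 = 4.672 × 10^-3 × 90.03 = 0.4206 g
% H2C2O4 = 0.4206 / 0.5068 × 100 = 83.00 %

83.00 %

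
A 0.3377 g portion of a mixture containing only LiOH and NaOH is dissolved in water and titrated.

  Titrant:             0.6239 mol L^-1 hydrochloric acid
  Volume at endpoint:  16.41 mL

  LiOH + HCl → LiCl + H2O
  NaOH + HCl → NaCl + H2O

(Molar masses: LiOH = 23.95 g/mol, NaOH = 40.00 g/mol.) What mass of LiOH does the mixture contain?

n(HCl) = 0.01641 × 0.6239 = 0.01024 mol
Let x = n(LiOH), y = n(NaOH).
Titrant: 1x + 1y = 0.01024;  mass: 23.95x + 40.00y = 0.3377
Solving, x = 4.475 × 10^-3 mol, y = 5.763 × 10^-3 mol
mass of LiOH = 4.475 × 10^-3 × 23.95 = 0.1072 g

0.1072 g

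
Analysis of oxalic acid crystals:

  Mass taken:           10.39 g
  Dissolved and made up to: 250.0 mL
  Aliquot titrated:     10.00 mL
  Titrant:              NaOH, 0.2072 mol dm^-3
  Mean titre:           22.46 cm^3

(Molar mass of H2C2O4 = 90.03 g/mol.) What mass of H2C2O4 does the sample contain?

H2C2O4 + 2 NaOH → Na2C2O4 + 2 H2O
n(NaOH) per titration = 0.02246 × 0.2072 = 4.654 × 10^-3 mol
From the 1:2 ratio, n(H2C2O4) in each aliquot = 1/2 × 4.654 × 10^-3 = 2.327 × 10^-3 mol
n(H2C2O4) in the whole flask = 2.327 × 10^-3 × 250.0/10.00 = 0.05817 mol
mass of H2C2O4 = 0.05817 × 90.03 = 5.237 g

5.237 g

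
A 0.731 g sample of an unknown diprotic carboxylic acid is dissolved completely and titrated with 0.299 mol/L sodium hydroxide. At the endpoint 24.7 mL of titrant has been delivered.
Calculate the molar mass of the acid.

198 g/mol

n(NaOH) = 0.0247 L × 0.299 mol/L = 7.39 × 10^-3 mol
From the 1:2 ratio, n(H2A) = 1/2 × 7.39 × 10^-3 = 3.69 × 10^-3 mol
M = m / n = 0.731 g / 3.69 × 10^-3 mol = 198 g/mol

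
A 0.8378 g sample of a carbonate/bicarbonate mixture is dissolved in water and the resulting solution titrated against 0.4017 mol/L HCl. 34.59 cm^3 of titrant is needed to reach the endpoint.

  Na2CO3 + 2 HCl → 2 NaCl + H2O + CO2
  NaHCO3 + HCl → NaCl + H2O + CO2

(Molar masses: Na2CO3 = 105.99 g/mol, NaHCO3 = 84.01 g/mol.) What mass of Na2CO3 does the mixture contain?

n(HCl) = 0.03459 × 0.4017 = 0.01389 mol
Let x = n(Na2CO3), y = n(NaHCO3).
Titrant: 2x + 1y = 0.01389;  mass: 105.99x + 84.01y = 0.8378
Solving, x = 5.312 × 10^-3 mol, y = 3.271 × 10^-3 mol
mass of Na2CO3 = 5.312 × 10^-3 × 105.99 = 0.5630 g

0.5630 g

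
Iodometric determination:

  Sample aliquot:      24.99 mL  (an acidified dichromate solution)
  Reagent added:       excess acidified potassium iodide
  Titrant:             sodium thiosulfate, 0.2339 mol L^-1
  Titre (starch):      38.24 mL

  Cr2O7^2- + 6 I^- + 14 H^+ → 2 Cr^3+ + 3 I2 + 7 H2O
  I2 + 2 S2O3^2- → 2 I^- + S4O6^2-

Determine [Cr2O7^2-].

n(S2O3^2-) = 0.03824 × 0.2339 = 8.944 × 10^-3 mol
n(I2) = n(S2O3^2-)/2 = 4.472 × 10^-3 mol
From the 1:3 ratio, n(Cr2O7^2-) in the aliquot = 1/3 × 4.472 × 10^-3 = 1.491 × 10^-3 mol
[Cr2O7^2-] = 1.491 × 10^-3 / 0.02499 = 0.05965 mol/L

0.05965 mol/L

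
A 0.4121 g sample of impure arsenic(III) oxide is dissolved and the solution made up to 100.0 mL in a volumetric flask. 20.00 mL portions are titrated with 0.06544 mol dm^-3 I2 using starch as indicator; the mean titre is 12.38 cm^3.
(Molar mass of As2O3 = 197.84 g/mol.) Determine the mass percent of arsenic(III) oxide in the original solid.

97.23 %

As2O3 + 2 I2 + 2 H2O → As2O5 + 4 HI
n(I2) per titration = 0.01238 × 0.06544 = 8.101 × 10^-4 mol
From the 1:2 ratio, n(As2O3) in each aliquot = 1/2 × 8.101 × 10^-4 = 4.051 × 10^-4 mol
n(As2O3) in the whole flask = 4.051 × 10^-4 × 100.0/20.00 = 2.025 × 10^-3 mol
mass of As2O3 = 2.025 × 10^-3 × 197.84 = 0.4007 g
% As2O3 = 0.4007 / 0.4121 × 100 = 97.23 %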